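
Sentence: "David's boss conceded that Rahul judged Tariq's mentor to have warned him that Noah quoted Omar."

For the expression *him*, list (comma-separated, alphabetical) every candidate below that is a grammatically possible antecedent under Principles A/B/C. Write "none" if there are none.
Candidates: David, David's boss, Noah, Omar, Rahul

*him* is a pronoun; Principle B requires it to be free in its binding domain — the clause headed by 'warned'.
— David: possessor inside the subject DP of the matrix clause; does not c-command the pronoun — Principle B does not apply; allowed.
— David's boss: subject of the matrix clause; c-commands the pronoun but lies outside its binding domain — allowed.
— Noah: subject of the clause headed by 'quoted'; is c-commanded by the pronoun; coreference would bind this R-expression — blocked (Principle C).
— Omar: object of the clause headed by 'quoted'; is c-commanded by the pronoun; coreference would bind this R-expression — blocked (Principle C).
— Rahul: subject of the clause headed by 'judged'; c-commands the pronoun but lies outside its binding domain — allowed.

David, David's boss, Rahul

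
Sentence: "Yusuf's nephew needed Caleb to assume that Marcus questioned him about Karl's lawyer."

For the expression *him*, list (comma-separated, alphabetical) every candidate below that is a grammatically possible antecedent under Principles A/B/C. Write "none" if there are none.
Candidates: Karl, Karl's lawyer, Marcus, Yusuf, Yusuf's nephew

Yusuf, Yusuf's nephew

*him* is a pronoun; Principle B requires it to be free in its binding domain — the clause headed by 'questioned'.
— Karl: possessor inside the second object DP of the clause headed by 'questioned'; is c-commanded by the pronoun; coreference would bind this R-expression — blocked (Principle C).
— Karl's lawyer: second object of the clause headed by 'questioned'; is c-commanded by the pronoun; coreference would bind this R-expression — blocked (Principle C).
— Marcus: subject of the clause headed by 'questioned'; c-commands the pronoun within its binding domain — blocked (Principle B).
— Yusuf: possessor inside the subject DP of the matrix clause; does not c-command the pronoun — Principle B does not apply; allowed.
— Yusuf's nephew: subject of the matrix clause; c-commands the pronoun but lies outside its binding domain — allowed.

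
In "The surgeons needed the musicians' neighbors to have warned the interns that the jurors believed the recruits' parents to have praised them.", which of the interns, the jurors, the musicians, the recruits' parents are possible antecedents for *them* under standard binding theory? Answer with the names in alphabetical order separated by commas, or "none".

the interns, the jurors, the musicians

*them* is a pronoun; Principle B requires it to be free in its binding domain — the clause headed by 'praised'.
— the interns: object of the clause headed by 'warned'; c-commands the pronoun but lies outside its binding domain — allowed.
— the jurors: subject of the clause headed by 'believed'; c-commands the pronoun but lies outside its binding domain — allowed.
— the musicians: possessor inside the subject DP of the clause headed by 'warned'; does not c-command the pronoun — Principle B does not apply; allowed.
— the recruits' parents: subject of the clause headed by 'praised'; c-commands the pronoun within its binding domain — blocked (Principle B).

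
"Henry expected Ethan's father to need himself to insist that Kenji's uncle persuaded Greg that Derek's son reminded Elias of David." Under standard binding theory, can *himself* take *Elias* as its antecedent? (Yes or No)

*himself* is a reflexive; Principle A requires it to be bound within its binding domain — the clause headed by 'need'.
— Elias: object of the clause headed by 'reminded'; does not c-command the reflexive — cannot bind it (Principle A).

No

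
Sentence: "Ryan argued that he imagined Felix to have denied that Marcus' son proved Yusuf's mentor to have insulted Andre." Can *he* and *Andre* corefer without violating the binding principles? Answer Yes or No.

*Andre* is an R-expression; Principle C requires it to be free (not bound by any c-commanding expression).
— he: subject of the clause headed by 'imagined'; the pronoun c-commands the R-expression — coreference blocked (Principle C).

No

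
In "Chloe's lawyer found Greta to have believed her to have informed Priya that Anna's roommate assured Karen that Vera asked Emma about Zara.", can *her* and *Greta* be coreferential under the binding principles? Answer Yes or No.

No

*Greta* is an R-expression; Principle C requires it to be free (not bound by any c-commanding expression).
— her: subject of the clause headed by 'informed'; the R-expression locally c-commands the pronoun — coreference blocked (Principle B on the pronoun).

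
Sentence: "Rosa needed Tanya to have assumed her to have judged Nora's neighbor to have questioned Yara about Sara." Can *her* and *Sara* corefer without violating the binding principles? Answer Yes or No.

*Sara* is an R-expression; Principle C requires it to be free (not bound by any c-commanding expression).
— her: subject of the clause headed by 'judged'; the pronoun c-commands the R-expression — coreference blocked (Principle C).

No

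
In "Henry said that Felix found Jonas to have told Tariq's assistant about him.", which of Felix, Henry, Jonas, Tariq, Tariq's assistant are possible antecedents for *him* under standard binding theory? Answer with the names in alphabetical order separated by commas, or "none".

Felix, Henry, Tariq

*him* is a pronoun; Principle B requires it to be free in its binding domain — the clause headed by 'told'.
— Felix: subject of the clause headed by 'found'; c-commands the pronoun but lies outside its binding domain — allowed.
— Henry: subject of the matrix clause; c-commands the pronoun but lies outside its binding domain — allowed.
— Jonas: subject of the clause headed by 'told'; c-commands the pronoun within its binding domain — blocked (Principle B).
— Tariq: possessor inside the object DP of the clause headed by 'told'; does not c-command the pronoun — Principle B does not apply; allowed.
— Tariq's assistant: object of the clause headed by 'told'; c-commands the pronoun within its binding domain — blocked (Principle B).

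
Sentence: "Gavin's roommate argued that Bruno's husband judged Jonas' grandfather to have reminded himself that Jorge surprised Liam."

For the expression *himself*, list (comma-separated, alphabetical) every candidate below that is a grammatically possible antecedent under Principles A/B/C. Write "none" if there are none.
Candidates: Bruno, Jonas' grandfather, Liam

Jonas' grandfather

*himself* is a reflexive; Principle A requires it to be bound within its binding domain — the clause headed by 'reminded'.
— Bruno: possessor inside the subject DP of the clause headed by 'judged'; does not c-command the reflexive — cannot bind it (Principle A).
— Jonas' grandfather: subject of the clause headed by 'reminded'; c-commands the reflexive within its binding domain — allowed (Principle A).
— Liam: object of the clause headed by 'surprised'; does not c-command the reflexive — cannot bind it (Principle A).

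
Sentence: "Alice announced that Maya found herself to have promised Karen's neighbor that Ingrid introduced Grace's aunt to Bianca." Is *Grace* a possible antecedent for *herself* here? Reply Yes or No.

No

*herself* is a reflexive; Principle A requires it to be bound within its binding domain — the clause headed by 'found'.
— Grace: possessor inside the object DP of the clause headed by 'introduced'; does not c-command the reflexive — cannot bind it (Principle A).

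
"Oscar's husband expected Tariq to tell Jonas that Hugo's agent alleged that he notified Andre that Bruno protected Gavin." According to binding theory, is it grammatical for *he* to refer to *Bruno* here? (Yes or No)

No

*Bruno* is an R-expression; Principle C requires it to be free (not bound by any c-commanding expression).
— he: subject of the clause headed by 'notified'; the pronoun c-commands the R-expression — coreference blocked (Principle C).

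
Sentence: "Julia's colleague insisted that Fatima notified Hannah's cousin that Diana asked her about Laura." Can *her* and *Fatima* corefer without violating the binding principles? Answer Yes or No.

Yes

*Fatima* is an R-expression; Principle C requires it to be free (not bound by any c-commanding expression).
— her: object of the clause headed by 'asked'; the pronoun does not c-command the R-expression — coreference allowed.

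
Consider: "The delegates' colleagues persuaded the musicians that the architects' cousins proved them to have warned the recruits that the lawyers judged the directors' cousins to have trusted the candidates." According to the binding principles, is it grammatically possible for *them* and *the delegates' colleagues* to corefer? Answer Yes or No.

*them* is a pronoun; Principle B requires it to be free in its binding domain — the clause headed by 'proved'.
— the delegates' colleagues: subject of the matrix clause; c-commands the pronoun but lies outside its binding domain — allowed.

Yes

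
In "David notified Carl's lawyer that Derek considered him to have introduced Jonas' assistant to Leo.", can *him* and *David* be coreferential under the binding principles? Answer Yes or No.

*David* is an R-expression; Principle C requires it to be free (not bound by any c-commanding expression).
— him: subject of the clause headed by 'introduced'; the pronoun does not c-command the R-expression — coreference allowed.

Yes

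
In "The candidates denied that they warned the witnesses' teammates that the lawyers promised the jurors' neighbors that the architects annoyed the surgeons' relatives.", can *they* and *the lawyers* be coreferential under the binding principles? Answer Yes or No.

*the lawyers* is an R-expression; Principle C requires it to be free (not bound by any c-commanding expression).
— they: subject of the clause headed by 'warned'; the pronoun c-commands the R-expression — coreference blocked (Principle C).

No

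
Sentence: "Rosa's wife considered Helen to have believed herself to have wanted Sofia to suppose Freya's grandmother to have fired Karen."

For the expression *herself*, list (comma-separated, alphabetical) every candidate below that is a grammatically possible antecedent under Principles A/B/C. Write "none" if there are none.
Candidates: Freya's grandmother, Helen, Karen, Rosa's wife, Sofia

Helen

*herself* is a reflexive; Principle A requires it to be bound within its binding domain — the clause headed by 'believed'.
— Freya's grandmother: subject of the clause headed by 'fired'; does not c-command the reflexive — cannot bind it (Principle A).
— Helen: subject of the clause headed by 'believed'; c-commands the reflexive within its binding domain — allowed (Principle A).
— Karen: object of the clause headed by 'fired'; does not c-command the reflexive — cannot bind it (Principle A).
— Rosa's wife: subject of the matrix clause; c-commands the reflexive but lies outside its binding domain — cannot bind it (Principle A).
— Sofia: subject of the clause headed by 'suppose'; does not c-command the reflexive — cannot bind it (Principle A).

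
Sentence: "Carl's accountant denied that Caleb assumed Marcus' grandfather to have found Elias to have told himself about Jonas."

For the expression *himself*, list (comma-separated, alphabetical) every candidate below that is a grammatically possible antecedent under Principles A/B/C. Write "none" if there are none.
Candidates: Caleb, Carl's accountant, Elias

*himself* is a reflexive; Principle A requires it to be bound within its binding domain — the clause headed by 'told'.
— Caleb: subject of the clause headed by 'assumed'; c-commands the reflexive but lies outside its binding domain — cannot bind it (Principle A).
— Carl's accountant: subject of the matrix clause; c-commands the reflexive but lies outside its binding domain — cannot bind it (Principle A).
— Elias: subject of the clause headed by 'told'; c-commands the reflexive within its binding domain — allowed (Principle A).

Elias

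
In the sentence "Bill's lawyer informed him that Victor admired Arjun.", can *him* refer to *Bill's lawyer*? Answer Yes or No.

No

*him* is a pronoun; Principle B requires it to be free in its binding domain — the matrix clause.
— Bill's lawyer: subject of the matrix clause; c-commands the pronoun within its binding domain — blocked (Principle B).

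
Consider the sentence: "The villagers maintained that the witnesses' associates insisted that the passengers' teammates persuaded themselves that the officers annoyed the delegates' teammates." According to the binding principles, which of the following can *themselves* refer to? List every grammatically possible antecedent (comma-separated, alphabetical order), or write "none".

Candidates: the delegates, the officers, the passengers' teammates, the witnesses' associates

*themselves* is a reflexive; Principle A requires it to be bound within its binding domain — the clause headed by 'persuaded'.
— the delegates: possessor inside the object DP of the clause headed by 'annoyed'; does not c-command the reflexive — cannot bind it (Principle A).
— the officers: subject of the clause headed by 'annoyed'; does not c-command the reflexive — cannot bind it (Principle A).
— the passengers' teammates: subject of the clause headed by 'persuaded'; c-commands the reflexive within its binding domain — allowed (Principle A).
— the witnesses' associates: subject of the clause headed by 'insisted'; c-commands the reflexive but lies outside its binding domain — cannot bind it (Principle A).

the passengers' teammates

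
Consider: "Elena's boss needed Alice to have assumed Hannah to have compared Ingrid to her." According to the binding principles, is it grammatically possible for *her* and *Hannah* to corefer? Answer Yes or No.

*her* is a pronoun; Principle B requires it to be free in its binding domain — the clause headed by 'compared'.
— Hannah: subject of the clause headed by 'compared'; c-commands the pronoun within its binding domain — blocked (Principle B).

No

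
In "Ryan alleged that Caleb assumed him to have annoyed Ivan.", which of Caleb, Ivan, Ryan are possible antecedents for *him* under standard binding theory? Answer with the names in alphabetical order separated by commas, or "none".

Ryan

*him* is a pronoun; Principle B requires it to be free in its binding domain — the clause headed by 'assumed'.
— Caleb: subject of the clause headed by 'assumed'; c-commands the pronoun within its binding domain — blocked (Principle B).
— Ivan: object of the clause headed by 'annoyed'; is c-commanded by the pronoun; coreference would bind this R-expression — blocked (Principle C).
— Ryan: subject of the matrix clause; c-commands the pronoun but lies outside its binding domain — allowed.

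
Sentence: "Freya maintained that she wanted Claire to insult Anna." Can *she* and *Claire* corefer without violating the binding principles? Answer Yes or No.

No

*Claire* is an R-expression; Principle C requires it to be free (not bound by any c-commanding expression).
— she: subject of the clause headed by 'wanted'; the pronoun c-commands the R-expression — coreference blocked (Principle C).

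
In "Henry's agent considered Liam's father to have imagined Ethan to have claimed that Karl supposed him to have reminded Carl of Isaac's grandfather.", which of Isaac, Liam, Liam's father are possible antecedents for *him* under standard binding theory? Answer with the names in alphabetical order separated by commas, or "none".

*him* is a pronoun; Principle B requires it to be free in its binding domain — the clause headed by 'supposed'.
— Isaac: possessor inside the second object DP of the clause headed by 'reminded'; is c-commanded by the pronoun; coreference would bind this R-expression — blocked (Principle C).
— Liam: possessor inside the subject DP of the clause headed by 'imagined'; does not c-command the pronoun — Principle B does not apply; allowed.
— Liam's father: subject of the clause headed by 'imagined'; c-commands the pronoun but lies outside its binding domain — allowed.

Liam, Liam's father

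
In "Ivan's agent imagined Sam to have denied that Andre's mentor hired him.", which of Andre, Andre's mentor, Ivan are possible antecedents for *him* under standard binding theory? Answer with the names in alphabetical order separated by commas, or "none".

Andre, Ivan

*him* is a pronoun; Principle B requires it to be free in its binding domain — the clause headed by 'hired'.
— Andre: possessor inside the subject DP of the clause headed by 'hired'; does not c-command the pronoun — Principle B does not apply; allowed.
— Andre's mentor: subject of the clause headed by 'hired'; c-commands the pronoun within its binding domain — blocked (Principle B).
— Ivan: possessor inside the subject DP of the matrix clause; does not c-command the pronoun — Principle B does not apply; allowed.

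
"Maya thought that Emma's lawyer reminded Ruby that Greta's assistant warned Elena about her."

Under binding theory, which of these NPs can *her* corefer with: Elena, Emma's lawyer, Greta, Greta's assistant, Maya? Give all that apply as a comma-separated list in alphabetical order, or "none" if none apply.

*her* is a pronoun; Principle B requires it to be free in its binding domain — the clause headed by 'warned'.
— Elena: object of the clause headed by 'warned'; c-commands the pronoun within its binding domain — blocked (Principle B).
— Emma's lawyer: subject of the clause headed by 'reminded'; c-commands the pronoun but lies outside its binding domain — allowed.
— Greta: possessor inside the subject DP of the clause headed by 'warned'; does not c-command the pronoun — Principle B does not apply; allowed.
— Greta's assistant: subject of the clause headed by 'warned'; c-commands the pronoun within its binding domain — blocked (Principle B).
— Maya: subject of the matrix clause; c-commands the pronoun but lies outside its binding domain — allowed.

Emma's lawyer, Greta, Maya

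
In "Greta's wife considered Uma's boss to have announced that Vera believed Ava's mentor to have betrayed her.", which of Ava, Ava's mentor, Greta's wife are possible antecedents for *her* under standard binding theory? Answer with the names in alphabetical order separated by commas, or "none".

*her* is a pronoun; Principle B requires it to be free in its binding domain — the clause headed by 'betrayed'.
— Ava: possessor inside the subject DP of the clause headed by 'betrayed'; does not c-command the pronoun — Principle B does not apply; allowed.
— Ava's mentor: subject of the clause headed by 'betrayed'; c-commands the pronoun within its binding domain — blocked (Principle B).
— Greta's wife: subject of the matrix clause; c-commands the pronoun but lies outside its binding domain — allowed.

Ava, Greta's wife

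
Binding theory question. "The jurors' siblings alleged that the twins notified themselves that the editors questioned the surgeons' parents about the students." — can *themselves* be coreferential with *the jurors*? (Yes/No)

*themselves* is a reflexive; Principle A requires it to be bound within its binding domain — the clause headed by 'notified'.
— the jurors: possessor inside the subject DP of the matrix clause; does not c-command the reflexive — cannot bind it (Principle A).

No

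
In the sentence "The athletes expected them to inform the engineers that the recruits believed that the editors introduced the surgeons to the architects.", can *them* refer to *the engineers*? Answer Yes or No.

*them* is a pronoun; Principle B requires it to be free in its binding domain — the matrix clause.
— the engineers: object of the clause headed by 'inform'; is c-commanded by the pronoun; coreference would bind this R-expression — blocked (Principle C).

No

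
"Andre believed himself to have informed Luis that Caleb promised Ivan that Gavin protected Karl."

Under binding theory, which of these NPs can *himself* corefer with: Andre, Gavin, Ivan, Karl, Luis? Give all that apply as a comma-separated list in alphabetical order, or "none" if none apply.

Andre

*himself* is a reflexive; Principle A requires it to be bound within its binding domain — the matrix clause.
— Andre: subject of the matrix clause; c-commands the reflexive within its binding domain — allowed (Principle A).
— Gavin: subject of the clause headed by 'protected'; does not c-command the reflexive — cannot bind it (Principle A).
— Ivan: object of the clause headed by 'promised'; does not c-command the reflexive — cannot bind it (Principle A).
— Karl: object of the clause headed by 'protected'; does not c-command the reflexive — cannot bind it (Principle A).
— Luis: object of the clause headed by 'informed'; does not c-command the reflexive — cannot bind it (Principle A).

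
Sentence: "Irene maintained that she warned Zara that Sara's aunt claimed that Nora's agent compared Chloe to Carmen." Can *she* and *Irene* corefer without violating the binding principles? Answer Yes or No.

Yes

*Irene* is an R-expression; Principle C requires it to be free (not bound by any c-commanding expression).
— she: subject of the clause headed by 'warned'; the pronoun does not c-command the R-expression — coreference allowed.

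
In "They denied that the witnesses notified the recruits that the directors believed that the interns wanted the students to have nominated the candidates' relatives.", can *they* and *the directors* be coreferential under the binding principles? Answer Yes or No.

No

*the directors* is an R-expression; Principle C requires it to be free (not bound by any c-commanding expression).
— they: subject of the matrix clause; the pronoun c-commands the R-expression — coreference blocked (Principle C).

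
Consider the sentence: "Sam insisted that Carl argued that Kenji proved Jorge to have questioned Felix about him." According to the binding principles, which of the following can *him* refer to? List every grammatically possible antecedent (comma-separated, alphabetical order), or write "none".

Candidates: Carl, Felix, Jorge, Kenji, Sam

*him* is a pronoun; Principle B requires it to be free in its binding domain — the clause headed by 'questioned'.
— Carl: subject of the clause headed by 'argued'; c-commands the pronoun but lies outside its binding domain — allowed.
— Felix: object of the clause headed by 'questioned'; c-commands the pronoun within its binding domain — blocked (Principle B).
— Jorge: subject of the clause headed by 'questioned'; c-commands the pronoun within its binding domain — blocked (Principle B).
— Kenji: subject of the clause headed by 'proved'; c-commands the pronoun but lies outside its binding domain — allowed.
— Sam: subject of the matrix clause; c-commands the pronoun but lies outside its binding domain — allowed.

Carl, Kenji, Sam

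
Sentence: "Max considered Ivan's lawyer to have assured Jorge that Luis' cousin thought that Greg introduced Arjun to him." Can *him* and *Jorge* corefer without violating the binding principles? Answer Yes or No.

*Jorge* is an R-expression; Principle C requires it to be free (not bound by any c-commanding expression).
— him: second object of the clause headed by 'introduced'; the pronoun does not c-command the R-expression — coreference allowed.

Yes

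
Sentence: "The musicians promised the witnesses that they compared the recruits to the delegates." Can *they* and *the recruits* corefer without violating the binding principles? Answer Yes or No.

*the recruits* is an R-expression; Principle C requires it to be free (not bound by any c-commanding expression).
— they: subject of the clause headed by 'compared'; the pronoun c-commands the R-expression — coreference blocked (Principle C).

No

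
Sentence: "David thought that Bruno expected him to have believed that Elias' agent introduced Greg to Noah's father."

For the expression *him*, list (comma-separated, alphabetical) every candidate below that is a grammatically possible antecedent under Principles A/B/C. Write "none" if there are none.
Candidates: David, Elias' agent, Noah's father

*him* is a pronoun; Principle B requires it to be free in its binding domain — the clause headed by 'expected'.
— David: subject of the matrix clause; c-commands the pronoun but lies outside its binding domain — allowed.
— Elias' agent: subject of the clause headed by 'introduced'; is c-commanded by the pronoun; coreference would bind this R-expression — blocked (Principle C).
— Noah's father: second object of the clause headed by 'introduced'; is c-commanded by the pronoun; coreference would bind this R-expression — blocked (Principle C).

David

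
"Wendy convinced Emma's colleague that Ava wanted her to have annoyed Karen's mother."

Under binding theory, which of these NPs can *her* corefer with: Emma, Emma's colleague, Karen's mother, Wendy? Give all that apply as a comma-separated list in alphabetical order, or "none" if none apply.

*her* is a pronoun; Principle B requires it to be free in its binding domain — the clause headed by 'wanted'.
— Emma: possessor inside the object DP of the matrix clause; does not c-command the pronoun — Principle B does not apply; allowed.
— Emma's colleague: object of the matrix clause; c-commands the pronoun but lies outside its binding domain — allowed.
— Karen's mother: object of the clause headed by 'annoyed'; is c-commanded by the pronoun; coreference would bind this R-expression — blocked (Principle C).
— Wendy: subject of the matrix clause; c-commands the pronoun but lies outside its binding domain — allowed.

Emma, Emma's colleague, Wendy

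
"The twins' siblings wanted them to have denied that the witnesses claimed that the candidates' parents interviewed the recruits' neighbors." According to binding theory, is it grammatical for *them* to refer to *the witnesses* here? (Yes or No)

No

*the witnesses* is an R-expression; Principle C requires it to be free (not bound by any c-commanding expression).
— them: subject of the clause headed by 'denied'; the pronoun c-commands the R-expression — coreference blocked (Principle C).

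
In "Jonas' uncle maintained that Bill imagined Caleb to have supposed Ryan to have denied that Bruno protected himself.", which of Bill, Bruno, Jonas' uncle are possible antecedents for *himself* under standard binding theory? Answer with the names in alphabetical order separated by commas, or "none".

Bruno

*himself* is a reflexive; Principle A requires it to be bound within its binding domain — the clause headed by 'protected'.
— Bill: subject of the clause headed by 'imagined'; c-commands the reflexive but lies outside its binding domain — cannot bind it (Principle A).
— Bruno: subject of the clause headed by 'protected'; c-commands the reflexive within its binding domain — allowed (Principle A).
— Jonas' uncle: subject of the matrix clause; c-commands the reflexive but lies outside its binding domain — cannot bind it (Principle A).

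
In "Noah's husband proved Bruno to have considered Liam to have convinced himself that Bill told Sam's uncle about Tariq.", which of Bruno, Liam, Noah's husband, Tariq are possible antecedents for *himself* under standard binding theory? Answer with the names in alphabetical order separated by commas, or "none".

Liam

*himself* is a reflexive; Principle A requires it to be bound within its binding domain — the clause headed by 'convinced'.
— Bruno: subject of the clause headed by 'considered'; c-commands the reflexive but lies outside its binding domain — cannot bind it (Principle A).
— Liam: subject of the clause headed by 'convinced'; c-commands the reflexive within its binding domain — allowed (Principle A).
— Noah's husband: subject of the matrix clause; c-commands the reflexive but lies outside its binding domain — cannot bind it (Principle A).
— Tariq: second object of the clause headed by 'told'; does not c-command the reflexive — cannot bind it (Principle A).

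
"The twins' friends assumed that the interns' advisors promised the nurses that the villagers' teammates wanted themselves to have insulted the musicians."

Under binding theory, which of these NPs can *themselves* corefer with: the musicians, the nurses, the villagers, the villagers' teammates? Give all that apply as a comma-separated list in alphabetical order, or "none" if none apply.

the villagers' teammates

*themselves* is a reflexive; Principle A requires it to be bound within its binding domain — the clause headed by 'wanted'.
— the musicians: object of the clause headed by 'insulted'; does not c-command the reflexive — cannot bind it (Principle A).
— the nurses: object of the clause headed by 'promised'; c-commands the reflexive but lies outside its binding domain — cannot bind it (Principle A).
— the villagers: possessor inside the subject DP of the clause headed by 'wanted'; does not c-command the reflexive — cannot bind it (Principle A).
— the villagers' teammates: subject of the clause headed by 'wanted'; c-commands the reflexive within its binding domain — allowed (Principle A).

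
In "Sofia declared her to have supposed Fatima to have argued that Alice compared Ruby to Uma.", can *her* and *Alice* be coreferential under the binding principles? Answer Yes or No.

No

*Alice* is an R-expression; Principle C requires it to be free (not bound by any c-commanding expression).
— her: subject of the clause headed by 'supposed'; the pronoun c-commands the R-expression — coreference blocked (Principle C).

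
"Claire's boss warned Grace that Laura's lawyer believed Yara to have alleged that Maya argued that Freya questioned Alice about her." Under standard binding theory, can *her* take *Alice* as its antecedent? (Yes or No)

No

*her* is a pronoun; Principle B requires it to be free in its binding domain — the clause headed by 'questioned'.
— Alice: object of the clause headed by 'questioned'; c-commands the pronoun within its binding domain — blocked (Principle B).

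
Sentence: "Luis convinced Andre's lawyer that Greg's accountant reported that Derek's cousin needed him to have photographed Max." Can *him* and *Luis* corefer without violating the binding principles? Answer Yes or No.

Yes

*Luis* is an R-expression; Principle C requires it to be free (not bound by any c-commanding expression).
— him: subject of the clause headed by 'photographed'; the pronoun does not c-command the R-expression — coreference allowed.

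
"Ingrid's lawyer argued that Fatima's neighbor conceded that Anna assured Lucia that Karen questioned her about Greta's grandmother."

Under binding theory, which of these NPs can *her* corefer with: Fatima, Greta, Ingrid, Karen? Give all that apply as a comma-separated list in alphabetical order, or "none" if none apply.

Fatima, Ingrid

*her* is a pronoun; Principle B requires it to be free in its binding domain — the clause headed by 'questioned'.
— Fatima: possessor inside the subject DP of the clause headed by 'conceded'; does not c-command the pronoun — Principle B does not apply; allowed.
— Greta: possessor inside the second object DP of the clause headed by 'questioned'; is c-commanded by the pronoun; coreference would bind this R-expression — blocked (Principle C).
— Ingrid: possessor inside the subject DP of the matrix clause; does not c-command the pronoun — Principle B does not apply; allowed.
— Karen: subject of the clause headed by 'questioned'; c-commands the pronoun within its binding domain — blocked (Principle B).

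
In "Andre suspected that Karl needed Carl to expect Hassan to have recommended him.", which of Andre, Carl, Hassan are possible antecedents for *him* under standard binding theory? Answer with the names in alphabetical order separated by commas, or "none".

Andre, Carl

*him* is a pronoun; Principle B requires it to be free in its binding domain — the clause headed by 'recommended'.
— Andre: subject of the matrix clause; c-commands the pronoun but lies outside its binding domain — allowed.
— Carl: subject of the clause headed by 'expect'; c-commands the pronoun but lies outside its binding domain — allowed.
— Hassan: subject of the clause headed by 'recommended'; c-commands the pronoun within its binding domain — blocked (Principle B).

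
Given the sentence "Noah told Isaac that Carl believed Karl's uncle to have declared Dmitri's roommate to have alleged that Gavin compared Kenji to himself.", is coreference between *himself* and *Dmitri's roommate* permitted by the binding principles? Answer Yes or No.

No

*himself* is a reflexive; Principle A requires it to be bound within its binding domain — the clause headed by 'compared'.
— Dmitri's roommate: subject of the clause headed by 'alleged'; c-commands the reflexive but lies outside its binding domain — cannot bind it (Principle A).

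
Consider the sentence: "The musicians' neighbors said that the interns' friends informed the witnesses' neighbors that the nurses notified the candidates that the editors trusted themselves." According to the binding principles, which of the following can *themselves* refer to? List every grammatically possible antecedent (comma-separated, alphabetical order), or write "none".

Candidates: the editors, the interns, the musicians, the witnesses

the editors

*themselves* is a reflexive; Principle A requires it to be bound within its binding domain — the clause headed by 'trusted'.
— the editors: subject of the clause headed by 'trusted'; c-commands the reflexive within its binding domain — allowed (Principle A).
— the interns: possessor inside the subject DP of the clause headed by 'informed'; does not c-command the reflexive — cannot bind it (Principle A).
— the musicians: possessor inside the subject DP of the matrix clause; does not c-command the reflexive — cannot bind it (Principle A).
— the witnesses: possessor inside the object DP of the clause headed by 'informed'; does not c-command the reflexive — cannot bind it (Principle A).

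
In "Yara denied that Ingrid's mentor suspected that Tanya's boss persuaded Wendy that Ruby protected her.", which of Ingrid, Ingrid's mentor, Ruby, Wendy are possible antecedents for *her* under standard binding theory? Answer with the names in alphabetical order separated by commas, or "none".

Ingrid, Ingrid's mentor, Wendy

*her* is a pronoun; Principle B requires it to be free in its binding domain — the clause headed by 'protected'.
— Ingrid: possessor inside the subject DP of the clause headed by 'suspected'; does not c-command the pronoun — Principle B does not apply; allowed.
— Ingrid's mentor: subject of the clause headed by 'suspected'; c-commands the pronoun but lies outside its binding domain — allowed.
— Ruby: subject of the clause headed by 'protected'; c-commands the pronoun within its binding domain — blocked (Principle B).
— Wendy: object of the clause headed by 'persuaded'; c-commands the pronoun but lies outside its binding domain — allowed.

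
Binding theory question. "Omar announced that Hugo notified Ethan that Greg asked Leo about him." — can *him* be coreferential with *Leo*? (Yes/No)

No

*him* is a pronoun; Principle B requires it to be free in its binding domain — the clause headed by 'asked'.
— Leo: object of the clause headed by 'asked'; c-commands the pronoun within its binding domain — blocked (Principle B).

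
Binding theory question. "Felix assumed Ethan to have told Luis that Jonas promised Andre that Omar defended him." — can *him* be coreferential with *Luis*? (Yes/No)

Yes

*him* is a pronoun; Principle B requires it to be free in its binding domain — the clause headed by 'defended'.
— Luis: object of the clause headed by 'told'; c-commands the pronoun but lies outside its binding domain — allowed.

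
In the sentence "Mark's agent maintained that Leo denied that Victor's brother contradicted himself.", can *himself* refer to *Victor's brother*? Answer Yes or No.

Yes

*himself* is a reflexive; Principle A requires it to be bound within its binding domain — the clause headed by 'contradicted'.
— Victor's brother: subject of the clause headed by 'contradicted'; c-commands the reflexive within its binding domain — allowed (Principle A).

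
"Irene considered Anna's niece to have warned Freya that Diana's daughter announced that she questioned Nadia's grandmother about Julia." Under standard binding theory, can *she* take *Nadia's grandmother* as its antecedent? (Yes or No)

No

*she* is a pronoun; Principle B requires it to be free in its binding domain — the clause headed by 'questioned'.
— Nadia's grandmother: object of the clause headed by 'questioned'; is c-commanded by the pronoun; coreference would bind this R-expression — blocked (Principle C).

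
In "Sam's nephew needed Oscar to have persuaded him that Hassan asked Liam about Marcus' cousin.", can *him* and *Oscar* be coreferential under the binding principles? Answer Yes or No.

*Oscar* is an R-expression; Principle C requires it to be free (not bound by any c-commanding expression).
— him: object of the clause headed by 'persuaded'; the R-expression locally c-commands the pronoun — coreference blocked (Principle B on the pronoun).

No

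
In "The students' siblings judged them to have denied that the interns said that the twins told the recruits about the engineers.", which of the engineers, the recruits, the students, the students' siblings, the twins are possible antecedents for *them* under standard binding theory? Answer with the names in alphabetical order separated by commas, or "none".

*them* is a pronoun; Principle B requires it to be free in its binding domain — the matrix clause.
— the engineers: second object of the clause headed by 'told'; is c-commanded by the pronoun; coreference would bind this R-expression — blocked (Principle C).
— the recruits: object of the clause headed by 'told'; is c-commanded by the pronoun; coreference would bind this R-expression — blocked (Principle C).
— the students: possessor inside the subject DP of the matrix clause; does not c-command the pronoun — Principle B does not apply; allowed.
— the students' siblings: subject of the matrix clause; c-commands the pronoun within its binding domain — blocked (Principle B).
— the twins: subject of the clause headed by 'told'; is c-commanded by the pronoun; coreference would bind this R-expression — blocked (Principle C).

the students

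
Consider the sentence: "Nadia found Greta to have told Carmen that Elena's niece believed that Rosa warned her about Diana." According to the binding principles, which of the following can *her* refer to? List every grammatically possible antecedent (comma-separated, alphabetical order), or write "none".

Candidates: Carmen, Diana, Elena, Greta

Carmen, Elena, Greta

*her* is a pronoun; Principle B requires it to be free in its binding domain — the clause headed by 'warned'.
— Carmen: object of the clause headed by 'told'; c-commands the pronoun but lies outside its binding domain — allowed.
— Diana: second object of the clause headed by 'warned'; is c-commanded by the pronoun; coreference would bind this R-expression — blocked (Principle C).
— Elena: possessor inside the subject DP of the clause headed by 'believed'; does not c-command the pronoun — Principle B does not apply; allowed.
— Greta: subject of the clause headed by 'told'; c-commands the pronoun but lies outside its binding domain — allowed.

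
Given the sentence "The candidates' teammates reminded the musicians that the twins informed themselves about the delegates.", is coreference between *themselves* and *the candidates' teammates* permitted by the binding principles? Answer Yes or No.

No

*themselves* is a reflexive; Principle A requires it to be bound within its binding domain — the clause headed by 'informed'.
— the candidates' teammates: subject of the matrix clause; c-commands the reflexive but lies outside its binding domain — cannot bind it (Principle A).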